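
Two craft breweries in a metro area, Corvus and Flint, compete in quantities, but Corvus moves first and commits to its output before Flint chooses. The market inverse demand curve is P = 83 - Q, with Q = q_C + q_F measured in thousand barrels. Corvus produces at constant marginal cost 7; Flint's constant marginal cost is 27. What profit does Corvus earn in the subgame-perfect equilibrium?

1152

Solve by backward induction. Given q_C, the follower Flint maximises π_F = (83 - q_C - q_F)q_F - 27q_F.
Follower FOC: 56 - q_C - 2q_F = 0, so q_F(q_C) = (56 - q_C)/2.
Corvus substitutes q_F(q_C) into its own profit: π_C = q_C(83 - q_C - (56 - q_C)/2) - 7q_C = (55 - (1/2)q_C)q_C - 7q_C.
The leader's first-order condition 48 - q_C = 0 yields q_C = 48.
Then q_F = (56 - 48)/2 = 4.
Price P = 83 - 52 = 31.
Corvus's profit: (31 - 7)·48 = 1152.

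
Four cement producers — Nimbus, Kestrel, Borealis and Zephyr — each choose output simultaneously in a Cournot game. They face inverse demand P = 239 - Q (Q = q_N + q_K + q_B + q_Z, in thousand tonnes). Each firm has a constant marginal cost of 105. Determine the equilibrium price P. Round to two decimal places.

A representative firm's profit is π_i = q_i(239 - Q) - 105q_i.
Setting ∂π_i/∂q_i = 0 with rivals' quantities fixed: 134 - 2q_i - Σ_{j≠i} q_j = 0.
With identical firms every q_j equals q_i, so Σ_{j≠i} q_j = 3q_i and 134 = 5q_i, giving q_i = 134/5.
Total output Q = 536/5, so price P = 239 - 536/5 = 659/5.

131.80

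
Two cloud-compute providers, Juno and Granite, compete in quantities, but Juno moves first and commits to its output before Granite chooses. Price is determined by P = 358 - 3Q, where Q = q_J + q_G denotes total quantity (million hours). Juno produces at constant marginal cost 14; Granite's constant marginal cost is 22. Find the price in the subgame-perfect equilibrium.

Solve by backward induction. Given q_J, the follower Granite maximises π_G = (358 - 3q_J - 3q_G)q_G - 22q_G.
Follower FOC: 336 - 3q_J - 6q_G = 0, so q_G(q_J) = (336 - 3q_J)/6.
The leader anticipates this reaction. Substituting into P = 358 - 3Q gives P = 190 - (3/2)q_J, so π_J = (190 - (3/2)q_J)q_J - 14q_J.
Maximising: ∂π_J/∂q_J = 176 - 3q_J = 0, giving q_J = 176/3.
Then q_G = (336 - 3·(176/3))/6 = 80/3.
Total output Q = 256/3, so price P = 358 - 3·(256/3) = 102.

102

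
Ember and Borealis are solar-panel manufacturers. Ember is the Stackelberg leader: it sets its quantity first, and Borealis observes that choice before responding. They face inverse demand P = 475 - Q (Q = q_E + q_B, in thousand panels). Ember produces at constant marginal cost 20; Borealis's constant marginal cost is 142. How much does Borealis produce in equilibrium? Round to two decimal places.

22.25

Solve by backward induction. Given q_E, the follower Borealis maximises π_B = (475 - q_E - q_B)q_B - 142q_B.
∂π_B/∂q_B = 333 - q_E - 2q_B = 0 gives the reaction function q_B = (333 - q_E)/2.
The leader anticipates this reaction. Substituting into P = 475 - Q gives P = 617/2 - (1/2)q_E, so π_E = (617/2 - (1/2)q_E)q_E - 20q_E.
The leader's first-order condition 577/2 - q_E = 0 yields q_E = 577/2.
Then q_B = (333 - 577/2)/2 = 89/4.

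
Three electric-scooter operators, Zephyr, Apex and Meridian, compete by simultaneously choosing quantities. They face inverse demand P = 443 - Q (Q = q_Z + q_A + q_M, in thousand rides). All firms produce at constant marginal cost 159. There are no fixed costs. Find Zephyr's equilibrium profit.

A representative firm's profit is π_i = q_i(443 - Q) - 159q_i.
Setting ∂π_i/∂q_i = 0 with rivals' quantities fixed: 284 - 2q_i - Σ_{j≠i} q_j = 0.
With identical firms every q_j equals q_i, so Σ_{j≠i} q_j = 2q_i and 284 = 4q_i, giving q_i = 71.
Price P = 443 - 213 = 230.
Zephyr's profit: (230 - 159)·71 = 5041.

5041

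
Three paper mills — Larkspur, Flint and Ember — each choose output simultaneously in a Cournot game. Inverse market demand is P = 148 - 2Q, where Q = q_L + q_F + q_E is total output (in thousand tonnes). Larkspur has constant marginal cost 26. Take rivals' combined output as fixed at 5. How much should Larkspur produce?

With rivals' combined output fixed at 5, Larkspur's profit is π_L = (148 - 2·5 - 2q_L)q_L - (26q_L) = (138 - 2q_L)q_L - (26q_L).
∂π_L/∂q_L = 112 - 4q_L = 0, so q_L = 28.

28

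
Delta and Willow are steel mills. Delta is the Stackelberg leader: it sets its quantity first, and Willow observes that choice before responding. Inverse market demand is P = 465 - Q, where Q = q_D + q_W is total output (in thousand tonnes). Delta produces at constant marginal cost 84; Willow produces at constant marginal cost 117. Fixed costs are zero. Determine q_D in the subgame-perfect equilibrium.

Solve by backward induction. Given q_D, the follower Willow maximises π_W = (465 - q_D - q_W)q_W - 117q_W.
Follower FOC: 348 - q_D - 2q_W = 0, so q_W(q_D) = (348 - q_D)/2.
Delta substitutes q_W(q_D) into its own profit: π_D = q_D(465 - q_D - (348 - q_D)/2) - 84q_D = (291 - (1/2)q_D)q_D - 84q_D.
The leader's first-order condition 207 - q_D = 0 yields q_D = 207.
Then q_W = (348 - 207)/2 = 141/2.

207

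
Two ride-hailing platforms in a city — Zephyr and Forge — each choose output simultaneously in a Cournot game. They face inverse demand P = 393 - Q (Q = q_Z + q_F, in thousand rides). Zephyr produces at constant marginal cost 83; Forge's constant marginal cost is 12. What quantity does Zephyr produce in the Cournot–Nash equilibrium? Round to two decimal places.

Zephyr's profit: π_Z = (393 - Q)q_Z - (83q_Z). Setting ∂π_Z/∂q_Z = 0: 310 - 2q_Z - (q_F) = 0.
Forge's profit: π_F = (393 - Q)q_F - (12q_F). Setting ∂π_F/∂q_F = 0: 381 - 2q_F - (q_Z) = 0.
Best responses: q_Z = (310 - q_F)/2, q_F = (381 - q_Z)/2.
Solving the pair: q_Z = 239/3, q_F = 452/3.

79.67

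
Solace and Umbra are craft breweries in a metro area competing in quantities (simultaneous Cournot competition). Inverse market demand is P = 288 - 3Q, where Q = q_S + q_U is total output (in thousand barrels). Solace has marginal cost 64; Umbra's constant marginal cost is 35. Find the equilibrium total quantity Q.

Solace's profit: π_S = (288 - 3Q)q_S - (64q_S). Setting ∂π_S/∂q_S = 0: 224 - 6q_S - 3(q_U) = 0.
Umbra's profit: π_U = (288 - 3Q)q_U - (35q_U). Setting ∂π_U/∂q_U = 0: 253 - 6q_U - 3(q_S) = 0.
Rearranging gives the reaction functions q_S = (224 - 3q_U)/6 and q_U = (253 - 3q_S)/6.
Substituting one into the other gives q_S = 65/3 and q_U = 94/3.
Total output Q = 65/3 + 94/3 = 53.

53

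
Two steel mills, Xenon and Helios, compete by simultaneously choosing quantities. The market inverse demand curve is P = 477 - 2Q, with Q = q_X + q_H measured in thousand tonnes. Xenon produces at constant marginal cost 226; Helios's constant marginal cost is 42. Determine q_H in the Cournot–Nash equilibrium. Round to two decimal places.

Xenon's profit: π_X = (477 - 2Q)q_X - (226q_X). Setting ∂π_X/∂q_X = 0: 251 - 4q_X - 2(q_H) = 0.
Helios's first-order condition: 435 - 4q_H - 2(q_X) = 0.
So q_X = (251 - 2q_H)/4 and q_H = (435 - 2q_X)/4.
Solving the pair: q_X = 67/6, q_H = 619/6.

103.17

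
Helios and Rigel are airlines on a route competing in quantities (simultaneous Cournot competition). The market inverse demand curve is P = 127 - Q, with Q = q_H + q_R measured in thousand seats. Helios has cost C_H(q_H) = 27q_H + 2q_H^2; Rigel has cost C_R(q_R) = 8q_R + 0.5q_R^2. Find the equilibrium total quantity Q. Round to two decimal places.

Helios's profit: π_H = (127 - Q)q_H - (27q_H + 2q_H²). Setting ∂π_H/∂q_H = 0: 100 - 6q_H - (q_R) = 0.
Rigel's profit: π_R = (127 - Q)q_R - (8q_R + (1/2)q_R²). Setting ∂π_R/∂q_R = 0: 119 - 3q_R - (q_H) = 0.
Best responses: q_H = (100 - q_R)/6, q_R = (119 - q_H)/3.
Substituting one into the other gives q_H = 181/17 and q_R = 614/17.
Total output Q = 181/17 + 614/17 = 795/17.

46.76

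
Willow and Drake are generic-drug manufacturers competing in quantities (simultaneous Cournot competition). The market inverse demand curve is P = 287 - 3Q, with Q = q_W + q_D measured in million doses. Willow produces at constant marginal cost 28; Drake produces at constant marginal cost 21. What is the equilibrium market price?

112

Willow's profit: π_W = (287 - 3Q)q_W - (28q_W). Setting ∂π_W/∂q_W = 0: 259 - 6q_W - 3(q_D) = 0.
Drake's profit: π_D = (287 - 3Q)q_D - (21q_D). Setting ∂π_D/∂q_D = 0: 266 - 6q_D - 3(q_W) = 0.
Best responses: q_W = (259 - 3q_D)/6, q_D = (266 - 3q_W)/6.
Solving the pair: q_W = 28, q_D = 91/3.
Total output Q = 175/3, so price P = 287 - 3·(175/3) = 112.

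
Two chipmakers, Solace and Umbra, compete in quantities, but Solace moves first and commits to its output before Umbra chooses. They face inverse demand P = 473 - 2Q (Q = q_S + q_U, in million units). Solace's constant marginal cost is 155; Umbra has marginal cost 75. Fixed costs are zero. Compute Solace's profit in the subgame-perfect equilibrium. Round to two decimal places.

3540.25

The follower Umbra best-responds to any q_S: π_U = (473 - 2Q)q_U - 75q_U.
∂π_U/∂q_U = 398 - 2q_S - 4q_U = 0 gives the reaction function q_U = (398 - 2q_S)/4.
The leader anticipates this reaction. Substituting into P = 473 - 2Q gives P = 274 - q_S, so π_S = (274 - q_S)q_S - 155q_S.
Leader FOC: 119 - 2q_S = 0, so q_S = 119/2.
Then q_U = (398 - 2·(119/2))/4 = 279/4.
Price P = 473 - 2·(517/4) = 429/2.
Solace's profit: (429/2 - 155)·(119/2) = 3540.2500.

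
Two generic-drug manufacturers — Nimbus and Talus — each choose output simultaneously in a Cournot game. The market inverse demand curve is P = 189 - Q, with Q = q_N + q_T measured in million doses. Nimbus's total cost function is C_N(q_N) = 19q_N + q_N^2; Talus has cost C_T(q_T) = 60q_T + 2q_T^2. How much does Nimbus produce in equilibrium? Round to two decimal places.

Nimbus's profit: π_N = (189 - Q)q_N - (19q_N + q_N²). Setting ∂π_N/∂q_N = 0: 170 - 4q_N - (q_T) = 0.
Talus's profit: π_T = (189 - Q)q_T - (60q_T + 2q_T²). Setting ∂π_T/∂q_T = 0: 129 - 6q_T - (q_N) = 0.
Rearranging gives the reaction functions q_N = (170 - q_T)/4 and q_T = (129 - q_N)/6.
Substituting one into the other gives q_N = 891/23 and q_T = 346/23.

38.74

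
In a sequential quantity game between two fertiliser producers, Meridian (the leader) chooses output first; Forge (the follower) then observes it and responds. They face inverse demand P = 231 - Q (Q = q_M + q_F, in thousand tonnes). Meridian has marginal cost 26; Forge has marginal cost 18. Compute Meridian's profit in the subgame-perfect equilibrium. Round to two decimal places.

Solve by backward induction. Given q_M, the follower Forge maximises π_F = (231 - q_M - q_F)q_F - 18q_F.
Follower FOC: 213 - q_M - 2q_F = 0, so q_F(q_M) = (213 - q_M)/2.
Meridian substitutes q_F(q_M) into its own profit: π_M = q_M(231 - q_M - (213 - q_M)/2) - 26q_M = (249/2 - (1/2)q_M)q_M - 26q_M.
The leader's first-order condition 197/2 - q_M = 0 yields q_M = 197/2.
Then q_F = (213 - 197/2)/2 = 229/4.
Price P = 231 - 623/4 = 301/4.
Meridian's profit: (301/4 - 26)·(197/2) = 4851.1250.

4851.13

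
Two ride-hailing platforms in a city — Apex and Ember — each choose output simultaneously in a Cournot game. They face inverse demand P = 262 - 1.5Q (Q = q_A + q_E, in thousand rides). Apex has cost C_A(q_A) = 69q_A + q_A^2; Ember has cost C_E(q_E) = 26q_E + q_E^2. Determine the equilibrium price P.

163

Apex's profit: π_A = (262 - 1.5Q)q_A - (69q_A + q_A²). Setting ∂π_A/∂q_A = 0: 193 - 5q_A - (3/2)(q_E) = 0.
Ember's profit: π_E = (262 - 1.5Q)q_E - (26q_E + q_E²). Setting ∂π_E/∂q_E = 0: 236 - 5q_E - (3/2)(q_A) = 0.
Rearranging gives the reaction functions q_A = (193 - (3/2)q_E)/5 and q_E = (236 - (3/2)q_A)/5.
Solving the pair: q_A = 188/7, q_E = 274/7.
Total output Q = 66, so price P = 262 - (3/2)·66 = 163.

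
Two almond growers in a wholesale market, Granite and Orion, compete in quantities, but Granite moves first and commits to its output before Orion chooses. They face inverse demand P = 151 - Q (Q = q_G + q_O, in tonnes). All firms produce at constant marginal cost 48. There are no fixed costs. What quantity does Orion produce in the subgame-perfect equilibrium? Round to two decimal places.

Solve by backward induction. Given q_G, the follower Orion maximises π_O = (151 - q_G - q_O)q_O - 48q_O.
Follower FOC: 103 - q_G - 2q_O = 0, so q_O(q_G) = (103 - q_G)/2.
The leader anticipates this reaction. Substituting into P = 151 - Q gives P = 199/2 - (1/2)q_G, so π_G = (199/2 - (1/2)q_G)q_G - 48q_G.
The leader's first-order condition 103/2 - q_G = 0 yields q_G = 103/2.
Then q_O = (103 - 103/2)/2 = 103/4.

25.75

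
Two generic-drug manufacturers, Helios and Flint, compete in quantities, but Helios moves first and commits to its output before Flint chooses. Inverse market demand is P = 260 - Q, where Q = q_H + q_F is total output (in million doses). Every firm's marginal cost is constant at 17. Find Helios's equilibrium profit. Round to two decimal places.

Solve by backward induction. Given q_H, the follower Flint maximises π_F = (260 - q_H - q_F)q_F - 17q_F.
Follower FOC: 243 - q_H - 2q_F = 0, so q_F(q_H) = (243 - q_H)/2.
Helios substitutes q_F(q_H) into its own profit: π_H = q_H(260 - q_H - (243 - q_H)/2) - 17q_H = (277/2 - (1/2)q_H)q_H - 17q_H.
The leader's first-order condition 243/2 - q_H = 0 yields q_H = 243/2.
Then q_F = (243 - 243/2)/2 = 243/4.
Price P = 260 - 729/4 = 311/4.
Helios's profit: (311/4 - 17)·(243/2) = 7381.1250.

7381.13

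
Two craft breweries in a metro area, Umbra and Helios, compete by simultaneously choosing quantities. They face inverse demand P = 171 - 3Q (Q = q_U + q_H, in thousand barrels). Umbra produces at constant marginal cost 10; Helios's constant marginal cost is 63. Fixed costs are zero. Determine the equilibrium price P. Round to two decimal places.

81.33

Umbra's profit: π_U = (171 - 3Q)q_U - (10q_U). Setting ∂π_U/∂q_U = 0: 161 - 6q_U - 3(q_H) = 0.
Helios's first-order condition: 108 - 6q_H - 3(q_U) = 0.
Best responses: q_U = (161 - 3q_H)/6, q_H = (108 - 3q_U)/6.
Solving the pair: q_U = 214/9, q_H = 55/9.
Total output Q = 269/9, so price P = 171 - 3·(269/9) = 244/3.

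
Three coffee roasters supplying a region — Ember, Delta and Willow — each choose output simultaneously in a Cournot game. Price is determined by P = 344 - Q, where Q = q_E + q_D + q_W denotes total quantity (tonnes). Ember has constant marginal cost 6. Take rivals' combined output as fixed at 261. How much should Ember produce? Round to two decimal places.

With rivals' combined output fixed at 261, Ember's profit is π_E = (344 - 261 - q_E)q_E - (6q_E) = (83 - q_E)q_E - (6q_E).
∂π_E/∂q_E = 77 - 2q_E = 0, so q_E = 77/2.

38.50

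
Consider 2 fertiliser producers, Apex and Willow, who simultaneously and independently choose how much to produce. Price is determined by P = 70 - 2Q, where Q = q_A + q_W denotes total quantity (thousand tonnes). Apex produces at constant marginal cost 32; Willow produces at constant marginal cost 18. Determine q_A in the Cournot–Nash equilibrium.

Apex's profit: π_A = (70 - 2Q)q_A - (32q_A). Setting ∂π_A/∂q_A = 0: 38 - 4q_A - 2(q_W) = 0.
Willow's profit: π_W = (70 - 2Q)q_W - (18q_W). Setting ∂π_W/∂q_W = 0: 52 - 4q_W - 2(q_A) = 0.
Best responses: q_A = (38 - 2q_W)/4, q_W = (52 - 2q_A)/4.
Substituting one into the other gives q_A = 4 and q_W = 11.

4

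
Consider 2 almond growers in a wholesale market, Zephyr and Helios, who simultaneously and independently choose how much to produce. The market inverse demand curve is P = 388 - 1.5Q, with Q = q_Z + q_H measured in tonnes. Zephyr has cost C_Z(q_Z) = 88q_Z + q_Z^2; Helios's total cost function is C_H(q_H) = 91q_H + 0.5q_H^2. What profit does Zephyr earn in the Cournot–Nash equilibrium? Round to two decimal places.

Zephyr's profit: π_Z = (388 - 1.5Q)q_Z - (88q_Z + q_Z²). Setting ∂π_Z/∂q_Z = 0: 300 - 5q_Z - (3/2)(q_H) = 0.
Helios's profit: π_H = (388 - 1.5Q)q_H - (91q_H + (1/2)q_H²). Setting ∂π_H/∂q_H = 0: 297 - 4q_H - (3/2)(q_Z) = 0.
Best responses: q_Z = (300 - (3/2)q_H)/5, q_H = (297 - (3/2)q_Z)/4.
Substituting one into the other gives q_Z = 42.5070 and q_H = 58.3099.
Price P = 388 - (3/2)·100.8169 = 236.7746.
Zephyr's profit: 236.7746·42.5070 - 88·42.5070 - 42.5070² = 4517.1216.

4517.12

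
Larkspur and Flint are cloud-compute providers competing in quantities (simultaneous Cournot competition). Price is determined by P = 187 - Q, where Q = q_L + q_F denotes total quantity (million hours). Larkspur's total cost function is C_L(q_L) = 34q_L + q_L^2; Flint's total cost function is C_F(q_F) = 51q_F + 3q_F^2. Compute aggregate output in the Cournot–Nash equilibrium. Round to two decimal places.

Larkspur's profit: π_L = (187 - Q)q_L - (34q_L + q_L²). Setting ∂π_L/∂q_L = 0: 153 - 4q_L - (q_F) = 0.
Flint's first-order condition: 136 - 8q_F - (q_L) = 0.
So q_L = (153 - q_F)/4 and q_F = (136 - q_L)/8.
Substituting one into the other gives q_L = 1088/31 and q_F = 391/31.
Total output Q = 1088/31 + 391/31 = 1479/31.

47.71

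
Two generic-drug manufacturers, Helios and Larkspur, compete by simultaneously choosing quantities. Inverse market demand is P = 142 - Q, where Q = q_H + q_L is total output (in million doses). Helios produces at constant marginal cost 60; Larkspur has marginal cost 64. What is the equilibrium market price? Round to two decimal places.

88.67

Helios's profit: π_H = (142 - Q)q_H - (60q_H). Setting ∂π_H/∂q_H = 0: 82 - 2q_H - (q_L) = 0.
Larkspur's first-order condition: 78 - 2q_L - (q_H) = 0.
Best responses: q_H = (82 - q_L)/2, q_L = (78 - q_H)/2.
Solving the pair: q_H = 86/3, q_L = 74/3.
Total output Q = 160/3, so price P = 142 - 160/3 = 266/3.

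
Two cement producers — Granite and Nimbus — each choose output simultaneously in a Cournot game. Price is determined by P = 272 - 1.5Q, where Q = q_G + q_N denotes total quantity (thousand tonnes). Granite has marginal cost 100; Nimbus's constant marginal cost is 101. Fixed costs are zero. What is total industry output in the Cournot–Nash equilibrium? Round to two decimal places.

76.22

Granite's profit: π_G = (272 - 1.5Q)q_G - (100q_G). Setting ∂π_G/∂q_G = 0: 172 - 3q_G - (3/2)(q_N) = 0.
Nimbus's profit: π_N = (272 - 1.5Q)q_N - (101q_N). Setting ∂π_N/∂q_N = 0: 171 - 3q_N - (3/2)(q_G) = 0.
Rearranging gives the reaction functions q_G = (172 - (3/2)q_N)/3 and q_N = (171 - (3/2)q_G)/3.
Solving the pair: q_G = 346/9, q_N = 340/9.
Total output Q = 346/9 + 340/9 = 686/9.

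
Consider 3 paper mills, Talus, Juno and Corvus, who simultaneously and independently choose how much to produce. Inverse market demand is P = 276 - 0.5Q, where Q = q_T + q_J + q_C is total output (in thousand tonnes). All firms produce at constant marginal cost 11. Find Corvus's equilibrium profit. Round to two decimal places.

8778.13

Each firm earns π_i = (276 - 0.5Q)q_i - 11q_i.
Setting ∂π_i/∂q_i = 0 with rivals' quantities fixed: 265 - q_i - (1/2)·Σ_{j≠i} q_j = 0.
By symmetry each firm produces the same amount; substituting Σ_{j≠i} q_j = 2q_i yields q_i = 265/2.
Price P = 276 - (1/2)·(795/2) = 309/4.
Corvus's profit: (309/4 - 11)·(265/2) = 8778.1250.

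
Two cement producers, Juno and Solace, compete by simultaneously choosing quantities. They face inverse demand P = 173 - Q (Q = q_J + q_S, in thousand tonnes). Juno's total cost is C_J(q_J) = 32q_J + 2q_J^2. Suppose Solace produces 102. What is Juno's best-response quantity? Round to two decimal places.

6.50

With the rival's output fixed at 102, Juno's profit is π_J = (173 - 102 - q_J)q_J - (32q_J + 2q_J²) = (71 - q_J)q_J - (32q_J + 2q_J²).
∂π_J/∂q_J = 39 - 6q_J = 0, so q_J = 13/2.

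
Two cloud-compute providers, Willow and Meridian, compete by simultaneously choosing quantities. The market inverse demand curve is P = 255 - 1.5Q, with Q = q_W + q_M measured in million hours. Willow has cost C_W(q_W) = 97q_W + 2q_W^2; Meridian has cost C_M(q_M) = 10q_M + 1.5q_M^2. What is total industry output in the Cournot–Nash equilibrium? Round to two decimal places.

Willow's profit: π_W = (255 - 1.5Q)q_W - (97q_W + 2q_W²). Setting ∂π_W/∂q_W = 0: 158 - 7q_W - (3/2)(q_M) = 0.
Meridian's first-order condition: 245 - 6q_M - (3/2)(q_W) = 0.
Rearranging gives the reaction functions q_W = (158 - (3/2)q_M)/7 and q_M = (245 - (3/2)q_W)/6.
Substituting one into the other gives q_W = 774/53 and q_M = 37.1824.
Total output Q = 774/53 + 37.1824 = 51.7862.

51.79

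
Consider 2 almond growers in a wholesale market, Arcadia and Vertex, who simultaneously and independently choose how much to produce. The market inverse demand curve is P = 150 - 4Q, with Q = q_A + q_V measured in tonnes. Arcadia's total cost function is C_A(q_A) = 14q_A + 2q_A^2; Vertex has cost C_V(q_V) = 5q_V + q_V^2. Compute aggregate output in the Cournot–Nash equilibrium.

Arcadia's profit: π_A = (150 - 4Q)q_A - (14q_A + 2q_A²). Setting ∂π_A/∂q_A = 0: 136 - 12q_A - 4(q_V) = 0.
Vertex's profit: π_V = (150 - 4Q)q_V - (5q_V + q_V²). Setting ∂π_V/∂q_V = 0: 145 - 10q_V - 4(q_A) = 0.
Rearranging gives the reaction functions q_A = (136 - 4q_V)/12 and q_V = (145 - 4q_A)/10.
Substituting one into the other gives q_A = 15/2 and q_V = 23/2.
Total output Q = 15/2 + 23/2 = 19.

19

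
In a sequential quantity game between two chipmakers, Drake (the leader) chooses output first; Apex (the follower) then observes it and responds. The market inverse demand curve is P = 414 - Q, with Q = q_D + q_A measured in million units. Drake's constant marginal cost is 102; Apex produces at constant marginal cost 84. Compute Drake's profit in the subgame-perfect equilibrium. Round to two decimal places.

Solve by backward induction. Given q_D, the follower Apex maximises π_A = (414 - q_D - q_A)q_A - 84q_A.
∂π_A/∂q_A = 330 - q_D - 2q_A = 0 gives the reaction function q_A = (330 - q_D)/2.
Drake substitutes q_A(q_D) into its own profit: π_D = q_D(414 - q_D - (330 - q_D)/2) - 102q_D = (249 - (1/2)q_D)q_D - 102q_D.
Leader FOC: 147 - q_D = 0, so q_D = 147.
Then q_A = (330 - 147)/2 = 183/2.
Price P = 414 - 477/2 = 351/2.
Drake's profit: (351/2 - 102)·147 = 10804.5000.

10804.50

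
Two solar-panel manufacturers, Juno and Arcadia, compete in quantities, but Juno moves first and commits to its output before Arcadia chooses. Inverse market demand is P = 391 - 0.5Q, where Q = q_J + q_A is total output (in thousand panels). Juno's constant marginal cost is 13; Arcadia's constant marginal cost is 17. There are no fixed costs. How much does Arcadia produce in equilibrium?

183

Solve by backward induction. Given q_J, the follower Arcadia maximises π_A = (391 - (1/2)q_J - (1/2)q_A)q_A - 17q_A.
Follower FOC: 374 - (1/2)q_J - q_A = 0, so q_A(q_J) = (374 - (1/2)q_J).
Juno substitutes q_A(q_J) into its own profit: π_J = q_J(391 - (1/2)q_J - (374 - (1/2)q_J)/2) - 13q_J = (204 - (1/4)q_J)q_J - 13q_J.
Maximising: ∂π_J/∂q_J = 191 - (1/2)q_J = 0, giving q_J = 382.
Then q_A = (374 - (1/2)·382) = 183.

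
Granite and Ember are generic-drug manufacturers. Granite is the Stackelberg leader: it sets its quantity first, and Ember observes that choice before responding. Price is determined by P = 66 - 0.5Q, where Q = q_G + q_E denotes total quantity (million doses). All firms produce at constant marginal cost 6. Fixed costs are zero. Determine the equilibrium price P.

21

The follower Ember best-responds to any q_G: π_E = (66 - 0.5Q)q_E - 6q_E.
Follower FOC: 60 - (1/2)q_G - q_E = 0, so q_E(q_G) = (60 - (1/2)q_G).
The leader anticipates this reaction. Substituting into P = 66 - 0.5Q gives P = 36 - (1/4)q_G, so π_G = (36 - (1/4)q_G)q_G - 6q_G.
Maximising: ∂π_G/∂q_G = 30 - (1/2)q_G = 0, giving q_G = 60.
Then q_E = (60 - (1/2)·60) = 30.
Total output Q = 90, so price P = 66 - (1/2)·90 = 21.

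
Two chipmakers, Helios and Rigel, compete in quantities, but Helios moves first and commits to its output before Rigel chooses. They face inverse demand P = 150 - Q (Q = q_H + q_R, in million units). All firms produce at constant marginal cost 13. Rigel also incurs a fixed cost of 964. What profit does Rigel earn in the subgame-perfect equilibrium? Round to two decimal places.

Solve by backward induction. Given q_H, the follower Rigel maximises π_R = (150 - q_H - q_R)q_R - 13q_R.
∂π_R/∂q_R = 137 - q_H - 2q_R = 0 gives the reaction function q_R = (137 - q_H)/2.
The leader anticipates this reaction. Substituting into P = 150 - Q gives P = 163/2 - (1/2)q_H, so π_H = (163/2 - (1/2)q_H)q_H - 13q_H.
The leader's first-order condition 137/2 - q_H = 0 yields q_H = 137/2.
Then q_R = (137 - 137/2)/2 = 137/4.
Price P = 150 - 411/4 = 189/4.
Rigel's profit: (189/4 - 13)·(137/4) - 964 = 209.0625.

209.06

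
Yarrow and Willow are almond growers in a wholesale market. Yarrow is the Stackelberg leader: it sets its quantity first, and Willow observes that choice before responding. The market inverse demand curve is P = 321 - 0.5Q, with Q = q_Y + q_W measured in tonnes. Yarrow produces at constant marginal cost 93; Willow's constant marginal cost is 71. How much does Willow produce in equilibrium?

147

Solve by backward induction. Given q_Y, the follower Willow maximises π_W = (321 - (1/2)q_Y - (1/2)q_W)q_W - 71q_W.
Follower FOC: 250 - (1/2)q_Y - q_W = 0, so q_W(q_Y) = (250 - (1/2)q_Y).
The leader anticipates this reaction. Substituting into P = 321 - 0.5Q gives P = 196 - (1/4)q_Y, so π_Y = (196 - (1/4)q_Y)q_Y - 93q_Y.
Maximising: ∂π_Y/∂q_Y = 103 - (1/2)q_Y = 0, giving q_Y = 206.
Then q_W = (250 - (1/2)·206) = 147.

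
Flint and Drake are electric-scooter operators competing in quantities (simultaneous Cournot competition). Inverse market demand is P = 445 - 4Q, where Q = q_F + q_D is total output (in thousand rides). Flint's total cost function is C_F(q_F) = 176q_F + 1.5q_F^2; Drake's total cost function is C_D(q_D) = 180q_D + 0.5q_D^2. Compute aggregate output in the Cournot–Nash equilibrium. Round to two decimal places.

Flint's profit: π_F = (445 - 4Q)q_F - (176q_F + (3/2)q_F²). Setting ∂π_F/∂q_F = 0: 269 - 11q_F - 4(q_D) = 0.
Drake's first-order condition: 265 - 9q_D - 4(q_F) = 0.
Best responses: q_F = (269 - 4q_D)/11, q_D = (265 - 4q_F)/9.
Solving the pair: q_F = 1361/83, q_D = 1839/83.
Total output Q = 1361/83 + 1839/83 = 38.5542.

38.55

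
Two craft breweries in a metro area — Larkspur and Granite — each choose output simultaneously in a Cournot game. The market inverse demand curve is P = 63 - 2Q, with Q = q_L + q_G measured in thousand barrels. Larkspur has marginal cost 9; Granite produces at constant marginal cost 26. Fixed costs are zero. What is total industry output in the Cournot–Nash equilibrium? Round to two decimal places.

Larkspur's profit: π_L = (63 - 2Q)q_L - (9q_L). Setting ∂π_L/∂q_L = 0: 54 - 4q_L - 2(q_G) = 0.
Granite's first-order condition: 37 - 4q_G - 2(q_L) = 0.
Rearranging gives the reaction functions q_L = (54 - 2q_G)/4 and q_G = (37 - 2q_L)/4.
Substituting one into the other gives q_L = 71/6 and q_G = 10/3.
Total output Q = 71/6 + 10/3 = 91/6.

15.17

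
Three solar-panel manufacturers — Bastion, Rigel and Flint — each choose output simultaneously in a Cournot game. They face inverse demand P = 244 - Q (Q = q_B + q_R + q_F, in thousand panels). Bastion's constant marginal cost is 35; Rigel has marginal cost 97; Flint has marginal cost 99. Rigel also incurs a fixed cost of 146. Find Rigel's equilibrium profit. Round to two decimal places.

327.06

Bastion's profit: π_B = (244 - Q)q_B - (35q_B). Setting ∂π_B/∂q_B = 0: 209 - 2q_B - (q_R + q_F) = 0.
Rigel's first-order condition: 147 - 2q_R - (q_B + q_F) = 0.
Flint's profit: π_F = (244 - Q)q_F - (99q_F). Setting ∂π_F/∂q_F = 0: 145 - 2q_F - (q_B + q_R) = 0.
Adding the 3 first-order conditions: 501 − 4Q = 0, so Q = 501/4.
Back-substituting: q_B = (209 − 501/4) = 335/4, q_R = (147 − 501/4) = 87/4, q_F = (145 − 501/4) = 79/4.
Price P = 244 - 501/4 = 475/4.
Rigel's profit: (475/4 - 97)·(87/4) - 146 = 327.0625.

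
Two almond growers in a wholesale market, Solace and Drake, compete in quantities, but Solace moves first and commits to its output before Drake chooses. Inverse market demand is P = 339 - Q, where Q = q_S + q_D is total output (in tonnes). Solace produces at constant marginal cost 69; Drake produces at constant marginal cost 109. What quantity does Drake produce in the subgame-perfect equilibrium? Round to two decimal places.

The follower Drake best-responds to any q_S: π_D = (339 - Q)q_D - 109q_D.
Follower FOC: 230 - q_S - 2q_D = 0, so q_D(q_S) = (230 - q_S)/2.
The leader anticipates this reaction. Substituting into P = 339 - Q gives P = 224 - (1/2)q_S, so π_S = (224 - (1/2)q_S)q_S - 69q_S.
The leader's first-order condition 155 - q_S = 0 yields q_S = 155.
Then q_D = (230 - 155)/2 = 75/2.

37.50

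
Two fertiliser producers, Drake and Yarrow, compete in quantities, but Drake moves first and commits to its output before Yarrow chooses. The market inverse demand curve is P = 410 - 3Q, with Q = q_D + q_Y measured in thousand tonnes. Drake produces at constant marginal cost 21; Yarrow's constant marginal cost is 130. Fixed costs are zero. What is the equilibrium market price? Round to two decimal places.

145.50

Solve by backward induction. Given q_D, the follower Yarrow maximises π_Y = (410 - 3q_D - 3q_Y)q_Y - 130q_Y.
Setting the follower's marginal profit to zero, 280 - 3q_D - 6q_Y = 0, i.e. q_Y = (280 - 3q_D)/6.
Drake substitutes q_Y(q_D) into its own profit: π_D = q_D(410 - 3q_D - (280 - 3q_D)/2) - 21q_D = (270 - (3/2)q_D)q_D - 21q_D.
Leader FOC: 249 - 3q_D = 0, so q_D = 83.
Then q_Y = (280 - 3·83)/6 = 31/6.
Total output Q = 529/6, so price P = 410 - 3·(529/6) = 291/2.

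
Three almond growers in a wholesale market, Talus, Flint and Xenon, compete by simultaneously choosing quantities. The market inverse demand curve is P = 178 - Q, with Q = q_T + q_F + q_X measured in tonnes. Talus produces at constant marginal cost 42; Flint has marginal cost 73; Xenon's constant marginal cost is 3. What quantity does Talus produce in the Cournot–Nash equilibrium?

32

Talus's profit: π_T = (178 - Q)q_T - (42q_T). Setting ∂π_T/∂q_T = 0: 136 - 2q_T - (q_F + q_X) = 0.
Flint's profit: π_F = (178 - Q)q_F - (73q_F). Setting ∂π_F/∂q_F = 0: 105 - 2q_F - (q_T + q_X) = 0.
Xenon's first-order condition: 175 - 2q_X - (q_T + q_F) = 0.
Adding the 3 conditions: 416 − 2Q − 2Q = 0, i.e. Q = 104.
Back-substituting: q_T = (136 − 104) = 32, q_F = (105 − 104) = 1, q_X = (175 − 104) = 71.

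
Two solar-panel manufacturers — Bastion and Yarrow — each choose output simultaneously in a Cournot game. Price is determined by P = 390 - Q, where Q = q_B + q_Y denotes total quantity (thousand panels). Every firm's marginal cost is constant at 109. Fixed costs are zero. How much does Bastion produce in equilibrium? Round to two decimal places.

Each firm earns π_i = (390 - Q)q_i - 109q_i.
Setting ∂π_i/∂q_i = 0 with rivals' quantities fixed: 281 - 2q_i - q_j = 0.
By symmetry each firm produces the same amount; substituting q_j = q_i yields q_i = 281/3.

93.67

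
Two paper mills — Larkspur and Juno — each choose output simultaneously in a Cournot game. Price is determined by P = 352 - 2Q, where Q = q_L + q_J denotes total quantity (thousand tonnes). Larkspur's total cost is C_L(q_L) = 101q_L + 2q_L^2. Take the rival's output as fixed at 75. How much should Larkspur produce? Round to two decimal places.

With the rival's output fixed at 75, Larkspur's profit is π_L = (352 - 2·75 - 2q_L)q_L - (101q_L + 2q_L²) = (202 - 2q_L)q_L - (101q_L + 2q_L²).
∂π_L/∂q_L = 101 - 8q_L = 0, so q_L = 101/8.

12.63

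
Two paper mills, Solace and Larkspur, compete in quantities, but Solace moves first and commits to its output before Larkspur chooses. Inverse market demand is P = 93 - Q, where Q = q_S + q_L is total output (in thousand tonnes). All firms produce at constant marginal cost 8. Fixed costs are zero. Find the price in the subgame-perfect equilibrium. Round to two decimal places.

Solve by backward induction. Given q_S, the follower Larkspur maximises π_L = (93 - q_S - q_L)q_L - 8q_L.
∂π_L/∂q_L = 85 - q_S - 2q_L = 0 gives the reaction function q_L = (85 - q_S)/2.
Solace substitutes q_L(q_S) into its own profit: π_S = q_S(93 - q_S - (85 - q_S)/2) - 8q_S = (101/2 - (1/2)q_S)q_S - 8q_S.
Leader FOC: 85/2 - q_S = 0, so q_S = 85/2.
Then q_L = (85 - 85/2)/2 = 85/4.
Total output Q = 255/4, so price P = 93 - 255/4 = 117/4.

29.25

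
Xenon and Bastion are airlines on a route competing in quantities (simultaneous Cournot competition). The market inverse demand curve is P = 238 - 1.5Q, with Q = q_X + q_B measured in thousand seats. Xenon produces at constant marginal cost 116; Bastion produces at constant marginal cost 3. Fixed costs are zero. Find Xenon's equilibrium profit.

Xenon's profit: π_X = (238 - 1.5Q)q_X - (116q_X). Setting ∂π_X/∂q_X = 0: 122 - 3q_X - (3/2)(q_B) = 0.
Bastion's profit: π_B = (238 - 1.5Q)q_B - (3q_B). Setting ∂π_B/∂q_B = 0: 235 - 3q_B - (3/2)(q_X) = 0.
Rearranging gives the reaction functions q_X = (122 - (3/2)q_B)/3 and q_B = (235 - (3/2)q_X)/3.
Substituting one into the other gives q_X = 2 and q_B = 232/3.
Price P = 238 - (3/2)·(238/3) = 119.
Xenon's profit: (119 - 116)·2 = 6.

6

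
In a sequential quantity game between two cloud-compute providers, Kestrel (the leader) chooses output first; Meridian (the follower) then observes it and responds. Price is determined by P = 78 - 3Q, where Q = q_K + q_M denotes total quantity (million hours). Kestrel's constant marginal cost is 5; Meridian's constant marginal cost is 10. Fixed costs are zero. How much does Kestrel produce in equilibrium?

13

Solve by backward induction. Given q_K, the follower Meridian maximises π_M = (78 - 3q_K - 3q_M)q_M - 10q_M.
Follower FOC: 68 - 3q_K - 6q_M = 0, so q_M(q_K) = (68 - 3q_K)/6.
Kestrel substitutes q_M(q_K) into its own profit: π_K = q_K(78 - 3q_K - (68 - 3q_K)/2) - 5q_K = (44 - (3/2)q_K)q_K - 5q_K.
Leader FOC: 39 - 3q_K = 0, so q_K = 13.
Then q_M = (68 - 3·13)/6 = 29/6.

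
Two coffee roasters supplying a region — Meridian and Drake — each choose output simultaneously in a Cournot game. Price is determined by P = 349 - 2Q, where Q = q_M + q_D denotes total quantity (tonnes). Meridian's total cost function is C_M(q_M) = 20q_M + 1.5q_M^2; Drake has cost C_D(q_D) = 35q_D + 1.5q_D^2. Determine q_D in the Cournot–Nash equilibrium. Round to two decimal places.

34.22

Meridian's profit: π_M = (349 - 2Q)q_M - (20q_M + (3/2)q_M²). Setting ∂π_M/∂q_M = 0: 329 - 7q_M - 2(q_D) = 0.
Drake's first-order condition: 314 - 7q_D - 2(q_M) = 0.
Best responses: q_M = (329 - 2q_D)/7, q_D = (314 - 2q_M)/7.
Solving the pair: q_M = 335/9, q_D = 308/9.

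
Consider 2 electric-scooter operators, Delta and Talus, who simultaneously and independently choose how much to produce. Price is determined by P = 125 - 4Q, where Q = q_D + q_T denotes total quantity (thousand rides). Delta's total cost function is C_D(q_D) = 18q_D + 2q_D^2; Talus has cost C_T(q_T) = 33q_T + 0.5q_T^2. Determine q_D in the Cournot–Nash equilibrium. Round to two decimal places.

Delta's profit: π_D = (125 - 4Q)q_D - (18q_D + 2q_D²). Setting ∂π_D/∂q_D = 0: 107 - 12q_D - 4(q_T) = 0.
Talus's profit: π_T = (125 - 4Q)q_T - (33q_T + (1/2)q_T²). Setting ∂π_T/∂q_T = 0: 92 - 9q_T - 4(q_D) = 0.
Best responses: q_D = (107 - 4q_T)/12, q_T = (92 - 4q_D)/9.
Solving the pair: q_D = 595/92, q_T = 169/23.

6.47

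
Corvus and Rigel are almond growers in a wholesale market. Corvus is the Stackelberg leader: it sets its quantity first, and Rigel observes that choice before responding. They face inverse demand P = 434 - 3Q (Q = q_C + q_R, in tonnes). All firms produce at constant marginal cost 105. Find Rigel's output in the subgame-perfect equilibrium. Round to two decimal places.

Solve by backward induction. Given q_C, the follower Rigel maximises π_R = (434 - 3q_C - 3q_R)q_R - 105q_R.
Follower FOC: 329 - 3q_C - 6q_R = 0, so q_R(q_C) = (329 - 3q_C)/6.
The leader anticipates this reaction. Substituting into P = 434 - 3Q gives P = 539/2 - (3/2)q_C, so π_C = (539/2 - (3/2)q_C)q_C - 105q_C.
Maximising: ∂π_C/∂q_C = 329/2 - 3q_C = 0, giving q_C = 329/6.
Then q_R = (329 - 3·(329/6))/6 = 329/12.

27.42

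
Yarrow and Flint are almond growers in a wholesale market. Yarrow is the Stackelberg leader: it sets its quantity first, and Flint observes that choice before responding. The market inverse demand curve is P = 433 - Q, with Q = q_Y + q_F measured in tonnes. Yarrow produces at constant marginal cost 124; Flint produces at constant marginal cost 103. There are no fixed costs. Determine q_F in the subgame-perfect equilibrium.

Solve by backward induction. Given q_Y, the follower Flint maximises π_F = (433 - q_Y - q_F)q_F - 103q_F.
Setting the follower's marginal profit to zero, 330 - q_Y - 2q_F = 0, i.e. q_F = (330 - q_Y)/2.
The leader anticipates this reaction. Substituting into P = 433 - Q gives P = 268 - (1/2)q_Y, so π_Y = (268 - (1/2)q_Y)q_Y - 124q_Y.
The leader's first-order condition 144 - q_Y = 0 yields q_Y = 144.
Then q_F = (330 - 144)/2 = 93.

93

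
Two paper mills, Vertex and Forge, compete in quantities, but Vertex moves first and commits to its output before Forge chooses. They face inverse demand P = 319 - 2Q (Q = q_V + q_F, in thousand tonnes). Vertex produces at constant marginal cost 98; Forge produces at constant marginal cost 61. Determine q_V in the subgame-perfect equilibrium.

46

The follower Forge best-responds to any q_V: π_F = (319 - 2Q)q_F - 61q_F.
Setting the follower's marginal profit to zero, 258 - 2q_V - 4q_F = 0, i.e. q_F = (258 - 2q_V)/4.
Vertex substitutes q_F(q_V) into its own profit: π_V = q_V(319 - 2q_V - (258 - 2q_V)/2) - 98q_V = (190 - q_V)q_V - 98q_V.
Maximising: ∂π_V/∂q_V = 92 - 2q_V = 0, giving q_V = 46.
Then q_F = (258 - 2·46)/4 = 83/2.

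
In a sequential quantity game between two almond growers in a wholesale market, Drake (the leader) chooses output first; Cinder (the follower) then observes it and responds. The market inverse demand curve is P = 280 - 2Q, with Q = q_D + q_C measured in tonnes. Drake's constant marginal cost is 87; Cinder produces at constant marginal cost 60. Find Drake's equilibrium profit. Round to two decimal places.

1722.25

Solve by backward induction. Given q_D, the follower Cinder maximises π_C = (280 - 2q_D - 2q_C)q_C - 60q_C.
∂π_C/∂q_C = 220 - 2q_D - 4q_C = 0 gives the reaction function q_C = (220 - 2q_D)/4.
Drake substitutes q_C(q_D) into its own profit: π_D = q_D(280 - 2q_D - (220 - 2q_D)/2) - 87q_D = (170 - q_D)q_D - 87q_D.
Maximising: ∂π_D/∂q_D = 83 - 2q_D = 0, giving q_D = 83/2.
Then q_C = (220 - 2·(83/2))/4 = 137/4.
Price P = 280 - 2·(303/4) = 257/2.
Drake's profit: (257/2 - 87)·(83/2) = 1722.2500.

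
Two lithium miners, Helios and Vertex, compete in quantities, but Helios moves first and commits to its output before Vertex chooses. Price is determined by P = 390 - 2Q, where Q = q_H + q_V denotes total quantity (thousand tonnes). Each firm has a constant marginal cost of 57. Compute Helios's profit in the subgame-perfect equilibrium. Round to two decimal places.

The follower Vertex best-responds to any q_H: π_V = (390 - 2Q)q_V - 57q_V.
Setting the follower's marginal profit to zero, 333 - 2q_H - 4q_V = 0, i.e. q_V = (333 - 2q_H)/4.
Helios substitutes q_V(q_H) into its own profit: π_H = q_H(390 - 2q_H - (333 - 2q_H)/2) - 57q_H = (447/2 - q_H)q_H - 57q_H.
The leader's first-order condition 333/2 - 2q_H = 0 yields q_H = 333/4.
Then q_V = (333 - 2·(333/4))/4 = 333/8.
Price P = 390 - 2·(999/8) = 561/4.
Helios's profit: (561/4 - 57)·(333/4) = 6930.5625.

6930.56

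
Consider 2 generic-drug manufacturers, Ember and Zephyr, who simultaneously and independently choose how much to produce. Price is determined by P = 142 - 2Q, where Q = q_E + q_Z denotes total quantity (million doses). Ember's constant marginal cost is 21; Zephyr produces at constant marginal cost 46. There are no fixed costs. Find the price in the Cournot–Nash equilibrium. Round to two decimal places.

69.67

Ember's profit: π_E = (142 - 2Q)q_E - (21q_E). Setting ∂π_E/∂q_E = 0: 121 - 4q_E - 2(q_Z) = 0.
Zephyr's profit: π_Z = (142 - 2Q)q_Z - (46q_Z). Setting ∂π_Z/∂q_Z = 0: 96 - 4q_Z - 2(q_E) = 0.
So q_E = (121 - 2q_Z)/4 and q_Z = (96 - 2q_E)/4.
Substituting one into the other gives q_E = 73/3 and q_Z = 71/6.
Total output Q = 217/6, so price P = 142 - 2·(217/6) = 209/3.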